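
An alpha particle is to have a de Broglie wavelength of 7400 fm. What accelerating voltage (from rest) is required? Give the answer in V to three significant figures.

V = 1.88 V

p = h/λ = 6.626 × 10⁻³⁴ / 7.400 × 10⁻¹² = 8.954 × 10⁻²³ kg·m/s.
KE = p²/(2m) = 6.033 × 10⁻¹⁹ J.
V = KE/2e = 6.033 × 10⁻¹⁹ / (2 × 1.602 × 10⁻¹⁹) = 1.88 V.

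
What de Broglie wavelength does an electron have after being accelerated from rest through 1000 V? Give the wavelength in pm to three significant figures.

KE = eV = 1.602 × 10⁻¹⁹ × 1000 = 1.602 × 10⁻¹⁶ J.
p = √(2mKE) = √(2 × 9.109 × 10⁻³¹ × 1.602 × 10⁻¹⁶) = 1.708 × 10⁻²³ kg·m/s.
λ = h/p = 6.626 × 10⁻³⁴ / 1.708 × 10⁻²³ = 3.88 × 10⁻¹¹ m = 38.8 pm.

λ = 38.8 pm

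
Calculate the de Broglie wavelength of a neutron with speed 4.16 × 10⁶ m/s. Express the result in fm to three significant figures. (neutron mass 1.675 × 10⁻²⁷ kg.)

λ = 95.1 fm

p = mv = 1.675 × 10⁻²⁷ × 4.16 × 10⁶ = 6.968 × 10⁻²¹ kg·m/s.
λ = h/p = 6.626 × 10⁻³⁴ / 6.968 × 10⁻²¹ = 9.51 × 10⁻¹⁴ m = 95.1 fm.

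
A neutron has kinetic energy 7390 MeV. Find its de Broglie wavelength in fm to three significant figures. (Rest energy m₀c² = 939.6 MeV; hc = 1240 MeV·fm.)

Total energy E = KE + m₀c² = 7390 + 939.6 = 8329.6 MeV.
(pc)² = E² − (m₀c²)² = (8329.6)² − (939.6)² = 6.850 × 10⁷ MeV², so pc = 8276 MeV.
λ = hc/(pc) = 1240 MeV·fm / 8276 MeV = 0.150 fm.

λ = 0.150 fm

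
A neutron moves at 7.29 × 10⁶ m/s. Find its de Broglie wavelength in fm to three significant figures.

λ = 54.3 fm

p = mv = 1.675 × 10⁻²⁷ × 7.29 × 10⁶ = 1.221 × 10⁻²⁰ kg·m/s.
λ = h/p = 6.626 × 10⁻³⁴ / 1.221 × 10⁻²⁰ = 5.43 × 10⁻¹⁴ m = 54.3 fm.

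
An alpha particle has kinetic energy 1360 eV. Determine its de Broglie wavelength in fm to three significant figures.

KE = 1360 eV = 2.179 × 10⁻¹⁶ J.
p = √(2mKE) = √(2 × 6.645 × 10⁻²⁷ × 2.179 × 10⁻¹⁶) = 1.702 × 10⁻²¹ kg·m/s.
λ = h/p = 6.626 × 10⁻³⁴ / 1.702 × 10⁻²¹ = 3.89 × 10⁻¹³ m = 389 fm.

λ = 389 fm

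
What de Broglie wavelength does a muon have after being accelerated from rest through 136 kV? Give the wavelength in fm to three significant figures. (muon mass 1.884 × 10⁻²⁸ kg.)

KE = eV = 1.602 × 10⁻¹⁹ × 1.360 × 10⁵ = 2.179 × 10⁻¹⁴ J.
p = √(2mKE) = √(2 × 1.884 × 10⁻²⁸ × 2.179 × 10⁻¹⁴) = 2.865 × 10⁻²¹ kg·m/s.
λ = h/p = 6.626 × 10⁻³⁴ / 2.865 × 10⁻²¹ = 2.31 × 10⁻¹³ m = 231 fm.

λ = 231 fm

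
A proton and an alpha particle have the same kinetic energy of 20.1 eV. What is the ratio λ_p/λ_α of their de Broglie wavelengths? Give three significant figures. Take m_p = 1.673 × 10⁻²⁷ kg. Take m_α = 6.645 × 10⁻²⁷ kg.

λ_p/λ_α = 1.99

At fixed KE, p = √(2mKE) so λ = h/p ∝ 1/√m.
λ_p/λ_α = √(m_α/m_p) = √(6.645 × 10⁻²⁷/1.673 × 10⁻²⁷) = √(3.972) = 1.99.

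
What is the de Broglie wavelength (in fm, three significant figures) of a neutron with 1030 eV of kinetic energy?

KE = 1030 eV = 1.650 × 10⁻¹⁶ J.
p = √(2mKE) = √(2 × 1.675 × 10⁻²⁷ × 1.650 × 10⁻¹⁶) = 7.435 × 10⁻²² kg·m/s.
λ = h/p = 6.626 × 10⁻³⁴ / 7.435 × 10⁻²² = 8.91 × 10⁻¹³ m = 891 fm.

λ = 891 fm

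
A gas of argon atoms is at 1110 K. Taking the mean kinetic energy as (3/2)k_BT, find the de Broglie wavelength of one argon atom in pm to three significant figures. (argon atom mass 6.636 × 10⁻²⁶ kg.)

KE = (3/2)k_BT = 1.5 × 1.381 × 10⁻²³ × 1110 = 2.299 × 10⁻²⁰ J.
p = √(2mKE) = √(2 × 6.636 × 10⁻²⁶ × 2.299 × 10⁻²⁰) = 5.524 × 10⁻²³ kg·m/s.
λ = h/p = 1.20 × 10⁻¹¹ m = 12.0 pm.

λ = 12.0 pm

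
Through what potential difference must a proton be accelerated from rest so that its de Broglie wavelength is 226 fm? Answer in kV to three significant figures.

p = h/λ = 6.626 × 10⁻³⁴ / 2.260 × 10⁻¹³ = 2.932 × 10⁻²¹ kg·m/s.
KE = p²/(2m) = 2.569 × 10⁻¹⁵ J.
V = KE/e = 2.569 × 10⁻¹⁵ / (1.602 × 10⁻¹⁹) = 16.0 kV.

V = 16.0 kV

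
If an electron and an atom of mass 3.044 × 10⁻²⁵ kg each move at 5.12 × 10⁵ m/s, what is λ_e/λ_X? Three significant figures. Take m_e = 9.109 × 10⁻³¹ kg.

λ_e/λ_X = 3.34 × 10⁵

At fixed v, p = mv so λ = h/(mv) ∝ 1/m.
λ_e/λ_X = m_X/m_e = 3.044 × 10⁻²⁵/9.109 × 10⁻³¹ = 3.34 × 10⁵.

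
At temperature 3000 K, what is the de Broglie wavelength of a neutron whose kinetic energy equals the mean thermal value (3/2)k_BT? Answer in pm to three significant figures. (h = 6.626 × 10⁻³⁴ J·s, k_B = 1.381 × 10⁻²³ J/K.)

λ = 45.9 pm

KE = (3/2)k_BT = 1.5 × 1.381 × 10⁻²³ × 3000 = 6.215 × 10⁻²⁰ J.
p = √(2mKE) = √(2 × 1.675 × 10⁻²⁷ × 6.215 × 10⁻²⁰) = 1.443 × 10⁻²³ kg·m/s.
λ = h/p = 4.59 × 10⁻¹¹ m = 45.9 pm.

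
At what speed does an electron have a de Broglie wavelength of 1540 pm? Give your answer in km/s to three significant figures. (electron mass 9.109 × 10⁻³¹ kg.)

v = 472 km/s

p = h/λ = 6.626 × 10⁻³⁴ / 1.540 × 10⁻⁹ = 4.303 × 10⁻²⁵ kg·m/s.
v = p/m = 4.303 × 10⁻²⁵ / 9.109 × 10⁻³¹ = 4.72 × 10⁵ m/s = 472 km/s.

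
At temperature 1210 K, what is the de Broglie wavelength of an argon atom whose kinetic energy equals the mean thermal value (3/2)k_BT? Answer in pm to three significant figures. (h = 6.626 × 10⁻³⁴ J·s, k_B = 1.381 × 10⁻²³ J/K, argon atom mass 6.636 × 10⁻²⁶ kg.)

KE = (3/2)k_BT = 1.5 × 1.381 × 10⁻²³ × 1210 = 2.507 × 10⁻²⁰ J.
p = √(2mKE) = √(2 × 6.636 × 10⁻²⁶ × 2.507 × 10⁻²⁰) = 5.768 × 10⁻²³ kg·m/s.
λ = h/p = 1.15 × 10⁻¹¹ m = 11.5 pm.

λ = 11.5 pm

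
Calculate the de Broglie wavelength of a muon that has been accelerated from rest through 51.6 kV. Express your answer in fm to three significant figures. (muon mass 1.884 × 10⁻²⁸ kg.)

KE = eV = 1.602 × 10⁻¹⁹ × 5.160 × 10⁴ = 8.266 × 10⁻¹⁵ J.
p = √(2mKE) = √(2 × 1.884 × 10⁻²⁸ × 8.266 × 10⁻¹⁵) = 1.765 × 10⁻²¹ kg·m/s.
λ = h/p = 6.626 × 10⁻³⁴ / 1.765 × 10⁻²¹ = 3.75 × 10⁻¹³ m = 375 fm.

λ = 375 fm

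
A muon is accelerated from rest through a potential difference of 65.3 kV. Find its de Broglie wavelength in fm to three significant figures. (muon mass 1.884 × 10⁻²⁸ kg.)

λ = 334 fm

KE = eV = 1.602 × 10⁻¹⁹ × 6.530 × 10⁴ = 1.046 × 10⁻¹⁴ J.
p = √(2mKE) = √(2 × 1.884 × 10⁻²⁸ × 1.046 × 10⁻¹⁴) = 1.985 × 10⁻²¹ kg·m/s.
λ = h/p = 6.626 × 10⁻³⁴ / 1.985 × 10⁻²¹ = 3.34 × 10⁻¹³ m = 334 fm.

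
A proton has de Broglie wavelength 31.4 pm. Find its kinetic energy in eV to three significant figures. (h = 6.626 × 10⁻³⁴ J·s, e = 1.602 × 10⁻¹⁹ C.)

p = h/λ = 6.626 × 10⁻³⁴ / 3.140 × 10⁻¹¹ = 2.110 × 10⁻²³ kg·m/s.
KE = p²/(2m) = (2.110 × 10⁻²³)² / (2 × 1.673 × 10⁻²⁷) = 1.331 × 10⁻¹⁹ J = 0.831 eV.

KE = 0.831 eV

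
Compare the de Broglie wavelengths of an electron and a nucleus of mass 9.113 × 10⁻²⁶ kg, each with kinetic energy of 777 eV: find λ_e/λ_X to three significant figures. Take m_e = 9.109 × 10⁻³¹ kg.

At fixed KE, p = √(2mKE) so λ = h/p ∝ 1/√m.
λ_e/λ_X = √(m_X/m_e) = √(9.113 × 10⁻²⁶/9.109 × 10⁻³¹) = √(1.000 × 10⁵) = 316.

λ_e/λ_X = 316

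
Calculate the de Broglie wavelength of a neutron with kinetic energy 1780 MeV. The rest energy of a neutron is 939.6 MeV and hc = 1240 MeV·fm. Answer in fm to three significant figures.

Total energy E = KE + m₀c² = 1780 + 939.6 = 2719.6 MeV.
(pc)² = E² − (m₀c²)² = (2719.6)² − (939.6)² = 6.513 × 10⁶ MeV², so pc = 2552 MeV.
λ = hc/(pc) = 1240 MeV·fm / 2552 MeV = 0.486 fm.

λ = 0.486 fm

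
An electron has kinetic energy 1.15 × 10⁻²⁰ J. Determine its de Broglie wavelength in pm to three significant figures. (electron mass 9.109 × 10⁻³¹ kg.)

λ = 4580 pm

p = √(2mKE) = √(2 × 9.109 × 10⁻³¹ × 1.150 × 10⁻²⁰) = 1.447 × 10⁻²⁵ kg·m/s.
λ = h/p = 6.626 × 10⁻³⁴ / 1.447 × 10⁻²⁵ = 4.58 × 10⁻⁹ m = 4580 pm.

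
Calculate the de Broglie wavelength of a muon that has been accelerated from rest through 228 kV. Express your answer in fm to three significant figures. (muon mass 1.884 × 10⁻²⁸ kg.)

λ = 179 fm

KE = eV = 1.602 × 10⁻¹⁹ × 2.280 × 10⁵ = 3.653 × 10⁻¹⁴ J.
p = √(2mKE) = √(2 × 1.884 × 10⁻²⁸ × 3.653 × 10⁻¹⁴) = 3.710 × 10⁻²¹ kg·m/s.
λ = h/p = 6.626 × 10⁻³⁴ / 3.710 × 10⁻²¹ = 1.79 × 10⁻¹³ m = 179 fm.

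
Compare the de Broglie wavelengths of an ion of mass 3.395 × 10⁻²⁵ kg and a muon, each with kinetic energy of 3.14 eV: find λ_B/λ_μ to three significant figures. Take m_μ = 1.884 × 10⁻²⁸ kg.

λ_B/λ_μ = 0.0236

At fixed KE, p = √(2mKE) so λ = h/p ∝ 1/√m.
λ_B/λ_μ = √(m_μ/m_B) = √(1.884 × 10⁻²⁸/3.395 × 10⁻²⁵) = √(5.549 × 10⁻⁴) = 0.0236.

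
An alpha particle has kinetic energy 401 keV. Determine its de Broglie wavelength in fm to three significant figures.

KE = 401 keV = 6.424 × 10⁻¹⁴ J.
p = √(2mKE) = √(2 × 6.645 × 10⁻²⁷ × 6.424 × 10⁻¹⁴) = 2.922 × 10⁻²⁰ kg·m/s.
λ = h/p = 6.626 × 10⁻³⁴ / 2.922 × 10⁻²⁰ = 2.27 × 10⁻¹⁴ m = 22.7 fm.

λ = 22.7 fm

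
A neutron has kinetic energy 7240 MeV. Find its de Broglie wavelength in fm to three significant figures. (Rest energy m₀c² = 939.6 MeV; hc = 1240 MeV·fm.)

λ = 0.153 fm

Total energy E = KE + m₀c² = 7240 + 939.6 = 8179.6 MeV.
(pc)² = E² − (m₀c²)² = (8179.6)² − (939.6)² = 6.602 × 10⁷ MeV², so pc = 8125 MeV.
λ = hc/(pc) = 1240 MeV·fm / 8125 MeV = 0.153 fm.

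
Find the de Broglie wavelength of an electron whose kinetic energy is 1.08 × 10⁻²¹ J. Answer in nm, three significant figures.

λ = 14.9 nm

p = √(2mKE) = √(2 × 9.109 × 10⁻³¹ × 1.080 × 10⁻²¹) = 4.436 × 10⁻²⁶ kg·m/s.
λ = h/p = 6.626 × 10⁻³⁴ / 4.436 × 10⁻²⁶ = 1.49 × 10⁻⁸ m = 14.9 nm.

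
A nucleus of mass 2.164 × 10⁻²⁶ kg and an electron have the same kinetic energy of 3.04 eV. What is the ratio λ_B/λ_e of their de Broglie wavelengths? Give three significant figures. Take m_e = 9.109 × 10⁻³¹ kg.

At fixed KE, p = √(2mKE) so λ = h/p ∝ 1/√m.
λ_B/λ_e = √(m_e/m_B) = √(9.109 × 10⁻³¹/2.164 × 10⁻²⁶) = √(4.209 × 10⁻⁵) = 6.49 × 10⁻³.

λ_B/λ_e = 6.49 × 10⁻³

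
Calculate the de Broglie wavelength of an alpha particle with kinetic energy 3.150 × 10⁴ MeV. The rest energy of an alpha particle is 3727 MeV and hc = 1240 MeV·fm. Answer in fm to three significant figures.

λ = 0.0354 fm

Total energy E = KE + m₀c² = 3.150 × 10⁴ + 3727 = 35227 MeV.
(pc)² = E² − (m₀c²)² = (35227)² − (3727)² = 1.227 × 10⁹ MeV², so pc = 3.503 × 10⁴ MeV.
λ = hc/(pc) = 1240 MeV·fm / 3.503 × 10⁴ MeV = 0.0354 fm.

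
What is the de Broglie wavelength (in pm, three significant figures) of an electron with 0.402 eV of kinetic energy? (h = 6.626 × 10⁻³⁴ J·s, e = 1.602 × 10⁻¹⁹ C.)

KE = 0.402 eV = 6.440 × 10⁻²⁰ J.
p = √(2mKE) = √(2 × 9.109 × 10⁻³¹ × 6.440 × 10⁻²⁰) = 3.425 × 10⁻²⁵ kg·m/s.
λ = h/p = 6.626 × 10⁻³⁴ / 3.425 × 10⁻²⁵ = 1.93 × 10⁻⁹ m = 1930 pm.

λ = 1930 pm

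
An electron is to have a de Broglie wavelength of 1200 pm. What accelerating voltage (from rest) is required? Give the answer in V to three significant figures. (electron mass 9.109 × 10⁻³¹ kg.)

p = h/λ = 6.626 × 10⁻³⁴ / 1.200 × 10⁻⁹ = 5.522 × 10⁻²⁵ kg·m/s.
KE = p²/(2m) = 1.674 × 10⁻¹⁹ J.
V = KE/e = 1.674 × 10⁻¹⁹ / (1.602 × 10⁻¹⁹) = 1.04 V.

V = 1.04 V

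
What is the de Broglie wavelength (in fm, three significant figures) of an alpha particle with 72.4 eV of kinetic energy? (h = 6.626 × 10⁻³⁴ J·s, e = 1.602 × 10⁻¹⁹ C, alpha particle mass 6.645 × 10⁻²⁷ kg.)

KE = 72.4 eV = 1.160 × 10⁻¹⁷ J.
p = √(2mKE) = √(2 × 6.645 × 10⁻²⁷ × 1.160 × 10⁻¹⁷) = 3.926 × 10⁻²² kg·m/s.
λ = h/p = 6.626 × 10⁻³⁴ / 3.926 × 10⁻²² = 1.69 × 10⁻¹² m = 1690 fm.

λ = 1690 fm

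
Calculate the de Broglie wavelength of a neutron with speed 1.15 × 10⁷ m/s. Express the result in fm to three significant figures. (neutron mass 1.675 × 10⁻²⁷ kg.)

λ = 34.4 fm

p = mv = 1.675 × 10⁻²⁷ × 1.15 × 10⁷ = 1.926 × 10⁻²⁰ kg·m/s.
λ = h/p = 6.626 × 10⁻³⁴ / 1.926 × 10⁻²⁰ = 3.44 × 10⁻¹⁴ m = 34.4 fm.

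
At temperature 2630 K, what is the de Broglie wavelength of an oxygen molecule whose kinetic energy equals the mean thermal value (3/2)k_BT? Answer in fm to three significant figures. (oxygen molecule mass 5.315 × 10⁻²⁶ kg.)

KE = (3/2)k_BT = 1.5 × 1.381 × 10⁻²³ × 2630 = 5.448 × 10⁻²⁰ J.
p = √(2mKE) = √(2 × 5.315 × 10⁻²⁶ × 5.448 × 10⁻²⁰) = 7.610 × 10⁻²³ kg·m/s.
λ = h/p = 8.71 × 10⁻¹² m = 8710 fm.

λ = 8710 fm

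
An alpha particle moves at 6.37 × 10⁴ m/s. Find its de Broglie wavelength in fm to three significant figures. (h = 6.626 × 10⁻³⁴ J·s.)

p = mv = 6.645 × 10⁻²⁷ × 6.37 × 10⁴ = 4.233 × 10⁻²² kg·m/s.
λ = h/p = 6.626 × 10⁻³⁴ / 4.233 × 10⁻²² = 1.57 × 10⁻¹² m = 1570 fm.

λ = 1570 fm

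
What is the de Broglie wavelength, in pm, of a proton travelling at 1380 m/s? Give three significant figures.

λ = 287 pm

p = mv = 1.673 × 10⁻²⁷ × 1380 = 2.309 × 10⁻²⁴ kg·m/s.
λ = h/p = 6.626 × 10⁻³⁴ / 2.309 × 10⁻²⁴ = 2.87 × 10⁻¹⁰ m = 287 pm.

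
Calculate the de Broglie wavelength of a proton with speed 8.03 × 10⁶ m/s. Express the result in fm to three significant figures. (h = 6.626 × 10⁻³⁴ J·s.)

λ = 49.3 fm

p = mv = 1.673 × 10⁻²⁷ × 8.03 × 10⁶ = 1.343 × 10⁻²⁰ kg·m/s.
λ = h/p = 6.626 × 10⁻³⁴ / 1.343 × 10⁻²⁰ = 4.93 × 10⁻¹⁴ m = 49.3 fm.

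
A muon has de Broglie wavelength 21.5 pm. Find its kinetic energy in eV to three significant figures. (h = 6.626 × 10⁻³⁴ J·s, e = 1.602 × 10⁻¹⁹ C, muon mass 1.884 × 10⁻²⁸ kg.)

KE = 15.7 eV

p = h/λ = 6.626 × 10⁻³⁴ / 2.150 × 10⁻¹¹ = 3.082 × 10⁻²³ kg·m/s.
KE = p²/(2m) = (3.082 × 10⁻²³)² / (2 × 1.884 × 10⁻²⁸) = 2.521 × 10⁻¹⁸ J = 15.7 eV.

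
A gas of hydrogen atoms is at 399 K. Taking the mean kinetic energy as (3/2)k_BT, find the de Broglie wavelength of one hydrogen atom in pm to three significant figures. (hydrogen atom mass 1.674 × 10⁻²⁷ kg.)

KE = (3/2)k_BT = 1.5 × 1.381 × 10⁻²³ × 399 = 8.265 × 10⁻²¹ J.
p = √(2mKE) = √(2 × 1.674 × 10⁻²⁷ × 8.265 × 10⁻²¹) = 5.260 × 10⁻²⁴ kg·m/s.
λ = h/p = 1.26 × 10⁻¹⁰ m = 126 pm.

λ = 126 pm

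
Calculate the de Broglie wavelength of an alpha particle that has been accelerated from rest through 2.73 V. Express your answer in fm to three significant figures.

KE = 2eV = 2 × 1.602 × 10⁻¹⁹ × 2.730 = 8.747 × 10⁻¹⁹ J.
p = √(2mKE) = √(2 × 6.645 × 10⁻²⁷ × 8.747 × 10⁻¹⁹) = 1.078 × 10⁻²² kg·m/s.
λ = h/p = 6.626 × 10⁻³⁴ / 1.078 × 10⁻²² = 6.15 × 10⁻¹² m = 6150 fm.

λ = 6150 fm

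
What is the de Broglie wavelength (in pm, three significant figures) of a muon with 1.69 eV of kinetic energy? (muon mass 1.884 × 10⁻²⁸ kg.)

KE = 1.69 eV = 2.707 × 10⁻¹⁹ J.
p = √(2mKE) = √(2 × 1.884 × 10⁻²⁸ × 2.707 × 10⁻¹⁹) = 1.010 × 10⁻²³ kg·m/s.
λ = h/p = 6.626 × 10⁻³⁴ / 1.010 × 10⁻²³ = 6.56 × 10⁻¹¹ m = 65.6 pm.

λ = 65.6 pm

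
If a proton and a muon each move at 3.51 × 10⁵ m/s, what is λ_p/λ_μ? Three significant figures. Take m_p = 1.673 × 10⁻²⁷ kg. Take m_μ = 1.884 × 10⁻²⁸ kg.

At fixed v, p = mv so λ = h/(mv) ∝ 1/m.
λ_p/λ_μ = m_μ/m_p = 1.884 × 10⁻²⁸/1.673 × 10⁻²⁷ = 0.113.

λ_p/λ_μ = 0.113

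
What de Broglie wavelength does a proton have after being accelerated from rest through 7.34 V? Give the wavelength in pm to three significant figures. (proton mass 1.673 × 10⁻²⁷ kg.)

λ = 10.6 pm

KE = eV = 1.602 × 10⁻¹⁹ × 7.340 = 1.176 × 10⁻¹⁸ J.
p = √(2mKE) = √(2 × 1.673 × 10⁻²⁷ × 1.176 × 10⁻¹⁸) = 6.273 × 10⁻²³ kg·m/s.
λ = h/p = 6.626 × 10⁻³⁴ / 6.273 × 10⁻²³ = 1.06 × 10⁻¹¹ m = 10.6 pm.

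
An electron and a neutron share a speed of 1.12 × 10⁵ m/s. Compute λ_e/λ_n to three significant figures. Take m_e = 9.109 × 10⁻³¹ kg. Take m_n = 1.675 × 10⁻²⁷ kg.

At fixed v, p = mv so λ = h/(mv) ∝ 1/m.
λ_e/λ_n = m_n/m_e = 1.675 × 10⁻²⁷/9.109 × 10⁻³¹ = 1840.

λ_e/λ_n = 1840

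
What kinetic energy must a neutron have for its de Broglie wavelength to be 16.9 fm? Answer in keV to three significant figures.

p = h/λ = 6.626 × 10⁻³⁴ / 1.690 × 10⁻¹⁴ = 3.921 × 10⁻²⁰ kg·m/s.
KE = p²/(2m) = (3.921 × 10⁻²⁰)² / (2 × 1.675 × 10⁻²⁷) = 4.589 × 10⁻¹³ J = 2860 keV.

KE = 2860 keV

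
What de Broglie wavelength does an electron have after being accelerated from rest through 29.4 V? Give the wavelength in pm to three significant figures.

KE = eV = 1.602 × 10⁻¹⁹ × 29.40 = 4.710 × 10⁻¹⁸ J.
p = √(2mKE) = √(2 × 9.109 × 10⁻³¹ × 4.710 × 10⁻¹⁸) = 2.929 × 10⁻²⁴ kg·m/s.
λ = h/p = 6.626 × 10⁻³⁴ / 2.929 × 10⁻²⁴ = 2.26 × 10⁻¹⁰ m = 226 pm.

λ = 226 pm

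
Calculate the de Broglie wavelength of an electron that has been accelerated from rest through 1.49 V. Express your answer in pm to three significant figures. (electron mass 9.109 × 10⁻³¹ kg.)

λ = 1000 pm

KE = eV = 1.602 × 10⁻¹⁹ × 1.490 = 2.387 × 10⁻¹⁹ J.
p = √(2mKE) = √(2 × 9.109 × 10⁻³¹ × 2.387 × 10⁻¹⁹) = 6.594 × 10⁻²⁵ kg·m/s.
λ = h/p = 6.626 × 10⁻³⁴ / 6.594 × 10⁻²⁵ = 1.00 × 10⁻⁹ m = 1000 pm.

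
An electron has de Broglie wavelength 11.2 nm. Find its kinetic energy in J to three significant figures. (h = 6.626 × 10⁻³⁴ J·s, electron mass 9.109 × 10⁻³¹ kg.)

KE = 1.92 × 10⁻²¹ J

p = h/λ = 6.626 × 10⁻³⁴ / 1.120 × 10⁻⁸ = 5.916 × 10⁻²⁶ kg·m/s.
KE = p²/(2m) = (5.916 × 10⁻²⁶)² / (2 × 9.109 × 10⁻³¹) = 1.921 × 10⁻²¹ J = 1.92 × 10⁻²¹ J.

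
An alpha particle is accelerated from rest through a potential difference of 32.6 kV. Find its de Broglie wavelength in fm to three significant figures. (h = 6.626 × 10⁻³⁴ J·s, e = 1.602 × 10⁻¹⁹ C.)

KE = 2eV = 2 × 1.602 × 10⁻¹⁹ × 3.260 × 10⁴ = 1.045 × 10⁻¹⁴ J.
p = √(2mKE) = √(2 × 6.645 × 10⁻²⁷ × 1.045 × 10⁻¹⁴) = 1.178 × 10⁻²⁰ kg·m/s.
λ = h/p = 6.626 × 10⁻³⁴ / 1.178 × 10⁻²⁰ = 5.62 × 10⁻¹⁴ m = 56.2 fm.

λ = 56.2 fm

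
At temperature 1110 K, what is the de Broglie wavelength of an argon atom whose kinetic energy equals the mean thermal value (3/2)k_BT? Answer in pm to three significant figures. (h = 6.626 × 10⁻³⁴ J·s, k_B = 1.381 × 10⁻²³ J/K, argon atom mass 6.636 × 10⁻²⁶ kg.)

λ = 12.0 pm

KE = (3/2)k_BT = 1.5 × 1.381 × 10⁻²³ × 1110 = 2.299 × 10⁻²⁰ J.
p = √(2mKE) = √(2 × 6.636 × 10⁻²⁶ × 2.299 × 10⁻²⁰) = 5.524 × 10⁻²³ kg·m/s.
λ = h/p = 1.20 × 10⁻¹¹ m = 12.0 pm.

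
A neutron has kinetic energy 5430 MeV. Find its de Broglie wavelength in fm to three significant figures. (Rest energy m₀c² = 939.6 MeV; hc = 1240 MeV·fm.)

Total energy E = KE + m₀c² = 5430 + 939.6 = 6369.6 MeV.
(pc)² = E² − (m₀c²)² = (6369.6)² − (939.6)² = 3.969 × 10⁷ MeV², so pc = 6300 MeV.
λ = hc/(pc) = 1240 MeV·fm / 6300 MeV = 0.197 fm.

λ = 0.197 fm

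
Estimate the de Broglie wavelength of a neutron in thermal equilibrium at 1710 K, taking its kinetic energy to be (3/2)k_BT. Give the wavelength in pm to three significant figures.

KE = (3/2)k_BT = 1.5 × 1.381 × 10⁻²³ × 1710 = 3.542 × 10⁻²⁰ J.
p = √(2mKE) = √(2 × 1.675 × 10⁻²⁷ × 3.542 × 10⁻²⁰) = 1.089 × 10⁻²³ kg·m/s.
λ = h/p = 6.08 × 10⁻¹¹ m = 60.8 pm.

λ = 60.8 pm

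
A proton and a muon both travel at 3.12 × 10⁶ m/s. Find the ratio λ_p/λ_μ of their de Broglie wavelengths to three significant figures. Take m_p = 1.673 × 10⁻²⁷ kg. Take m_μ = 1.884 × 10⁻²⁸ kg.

λ_p/λ_μ = 0.113

At fixed v, p = mv so λ = h/(mv) ∝ 1/m.
λ_p/λ_μ = m_μ/m_p = 1.884 × 10⁻²⁸/1.673 × 10⁻²⁷ = 0.113.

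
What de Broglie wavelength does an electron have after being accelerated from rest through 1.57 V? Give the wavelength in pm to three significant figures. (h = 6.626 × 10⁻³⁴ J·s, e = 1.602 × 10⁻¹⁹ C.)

λ = 979 pm

KE = eV = 1.602 × 10⁻¹⁹ × 1.570 = 2.515 × 10⁻¹⁹ J.
p = √(2mKE) = √(2 × 9.109 × 10⁻³¹ × 2.515 × 10⁻¹⁹) = 6.769 × 10⁻²⁵ kg·m/s.
λ = h/p = 6.626 × 10⁻³⁴ / 6.769 × 10⁻²⁵ = 9.79 × 10⁻¹⁰ m = 979 pm.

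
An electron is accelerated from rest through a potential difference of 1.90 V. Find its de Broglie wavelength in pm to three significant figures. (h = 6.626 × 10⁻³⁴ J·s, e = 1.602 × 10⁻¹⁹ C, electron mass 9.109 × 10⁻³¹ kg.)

KE = eV = 1.602 × 10⁻¹⁹ × 1.900 = 3.044 × 10⁻¹⁹ J.
p = √(2mKE) = √(2 × 9.109 × 10⁻³¹ × 3.044 × 10⁻¹⁹) = 7.447 × 10⁻²⁵ kg·m/s.
λ = h/p = 6.626 × 10⁻³⁴ / 7.447 × 10⁻²⁵ = 8.90 × 10⁻¹⁰ m = 890 pm.

λ = 890 pm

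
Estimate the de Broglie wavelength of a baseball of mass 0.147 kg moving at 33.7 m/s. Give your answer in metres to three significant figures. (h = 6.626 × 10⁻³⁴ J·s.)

λ = 1.34 × 10⁻³⁴ m

p = mv = 0.147 × 33.7 = 4.954 kg·m/s.
λ = h/p = 6.626 × 10⁻³⁴ / 4.954 = 1.34 × 10⁻³⁴ m.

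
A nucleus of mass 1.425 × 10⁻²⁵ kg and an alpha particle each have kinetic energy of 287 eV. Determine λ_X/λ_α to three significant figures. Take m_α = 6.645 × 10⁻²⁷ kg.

λ_X/λ_α = 0.216

At fixed KE, p = √(2mKE) so λ = h/p ∝ 1/√m.
λ_X/λ_α = √(m_α/m_X) = √(6.645 × 10⁻²⁷/1.425 × 10⁻²⁵) = √(0.04663) = 0.216.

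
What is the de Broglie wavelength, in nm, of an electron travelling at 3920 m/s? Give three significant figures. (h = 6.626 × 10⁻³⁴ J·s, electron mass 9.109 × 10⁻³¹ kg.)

p = mv = 9.109 × 10⁻³¹ × 3920 = 3.571 × 10⁻²⁷ kg·m/s.
λ = h/p = 6.626 × 10⁻³⁴ / 3.571 × 10⁻²⁷ = 1.86 × 10⁻⁷ m = 186 nm.

λ = 186 nm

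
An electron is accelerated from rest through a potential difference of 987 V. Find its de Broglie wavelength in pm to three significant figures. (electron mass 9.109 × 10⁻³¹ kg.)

KE = eV = 1.602 × 10⁻¹⁹ × 987.0 = 1.581 × 10⁻¹⁶ J.
p = √(2mKE) = √(2 × 9.109 × 10⁻³¹ × 1.581 × 10⁻¹⁶) = 1.697 × 10⁻²³ kg·m/s.
λ = h/p = 6.626 × 10⁻³⁴ / 1.697 × 10⁻²³ = 3.90 × 10⁻¹¹ m = 39.0 pm.

λ = 39.0 pm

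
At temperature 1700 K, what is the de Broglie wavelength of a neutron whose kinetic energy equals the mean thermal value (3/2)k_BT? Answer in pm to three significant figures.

KE = (3/2)k_BT = 1.5 × 1.381 × 10⁻²³ × 1700 = 3.522 × 10⁻²⁰ J.
p = √(2mKE) = √(2 × 1.675 × 10⁻²⁷ × 3.522 × 10⁻²⁰) = 1.086 × 10⁻²³ kg·m/s.
λ = h/p = 6.10 × 10⁻¹¹ m = 61.0 pm.

λ = 61.0 pm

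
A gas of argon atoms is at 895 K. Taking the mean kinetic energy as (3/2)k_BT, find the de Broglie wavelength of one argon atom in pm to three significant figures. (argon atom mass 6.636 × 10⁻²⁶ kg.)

KE = (3/2)k_BT = 1.5 × 1.381 × 10⁻²³ × 895 = 1.854 × 10⁻²⁰ J.
p = √(2mKE) = √(2 × 6.636 × 10⁻²⁶ × 1.854 × 10⁻²⁰) = 4.960 × 10⁻²³ kg·m/s.
λ = h/p = 1.34 × 10⁻¹¹ m = 13.4 pm.

λ = 13.4 pm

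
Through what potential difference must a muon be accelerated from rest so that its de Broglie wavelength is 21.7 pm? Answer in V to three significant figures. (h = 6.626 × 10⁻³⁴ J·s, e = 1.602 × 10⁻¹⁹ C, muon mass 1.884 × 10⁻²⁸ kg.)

V = 15.4 V

p = h/λ = 6.626 × 10⁻³⁴ / 2.170 × 10⁻¹¹ = 3.053 × 10⁻²³ kg·m/s.
KE = p²/(2m) = 2.474 × 10⁻¹⁸ J.
V = KE/e = 2.474 × 10⁻¹⁸ / (1.602 × 10⁻¹⁹) = 15.4 V.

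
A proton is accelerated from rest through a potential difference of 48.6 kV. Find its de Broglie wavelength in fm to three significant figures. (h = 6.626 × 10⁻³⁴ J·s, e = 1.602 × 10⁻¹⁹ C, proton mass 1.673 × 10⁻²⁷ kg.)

KE = eV = 1.602 × 10⁻¹⁹ × 4.860 × 10⁴ = 7.786 × 10⁻¹⁵ J.
p = √(2mKE) = √(2 × 1.673 × 10⁻²⁷ × 7.786 × 10⁻¹⁵) = 5.104 × 10⁻²¹ kg·m/s.
λ = h/p = 6.626 × 10⁻³⁴ / 5.104 × 10⁻²¹ = 1.30 × 10⁻¹³ m = 130 fm.

λ = 130 fm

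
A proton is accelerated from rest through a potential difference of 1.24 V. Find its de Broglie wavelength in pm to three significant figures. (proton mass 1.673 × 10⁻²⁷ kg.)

KE = eV = 1.602 × 10⁻¹⁹ × 1.240 = 1.986 × 10⁻¹⁹ J.
p = √(2mKE) = √(2 × 1.673 × 10⁻²⁷ × 1.986 × 10⁻¹⁹) = 2.578 × 10⁻²³ kg·m/s.
λ = h/p = 6.626 × 10⁻³⁴ / 2.578 × 10⁻²³ = 2.57 × 10⁻¹¹ m = 25.7 pm.

λ = 25.7 pm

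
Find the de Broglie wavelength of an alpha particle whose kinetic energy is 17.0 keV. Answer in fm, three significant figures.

KE = 17.0 keV = 2.723 × 10⁻¹⁵ J.
p = √(2mKE) = √(2 × 6.645 × 10⁻²⁷ × 2.723 × 10⁻¹⁵) = 6.016 × 10⁻²¹ kg·m/s.
λ = h/p = 6.626 × 10⁻³⁴ / 6.016 × 10⁻²¹ = 1.10 × 10⁻¹³ m = 110 fm.

λ = 110 fm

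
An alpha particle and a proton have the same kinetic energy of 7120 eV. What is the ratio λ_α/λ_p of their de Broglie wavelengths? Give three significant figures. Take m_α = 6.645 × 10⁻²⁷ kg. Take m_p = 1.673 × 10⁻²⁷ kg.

λ_α/λ_p = 0.502

At fixed KE, p = √(2mKE) so λ = h/p ∝ 1/√m.
λ_α/λ_p = √(m_p/m_α) = √(1.673 × 10⁻²⁷/6.645 × 10⁻²⁷) = √(0.2518) = 0.502.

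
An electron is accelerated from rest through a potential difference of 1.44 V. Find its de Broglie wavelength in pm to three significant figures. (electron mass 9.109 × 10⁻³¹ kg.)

λ = 1020 pm

KE = eV = 1.602 × 10⁻¹⁹ × 1.440 = 2.307 × 10⁻¹⁹ J.
p = √(2mKE) = √(2 × 9.109 × 10⁻³¹ × 2.307 × 10⁻¹⁹) = 6.483 × 10⁻²⁵ kg·m/s.
λ = h/p = 6.626 × 10⁻³⁴ / 6.483 × 10⁻²⁵ = 1.02 × 10⁻⁹ m = 1020 pm.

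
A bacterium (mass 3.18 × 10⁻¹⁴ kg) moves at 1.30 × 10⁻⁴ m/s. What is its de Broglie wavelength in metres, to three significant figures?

p = mv = 3.18 × 10⁻¹⁴ × 1.30 × 10⁻⁴ = 4.134 × 10⁻¹⁸ kg·m/s.
λ = h/p = 6.626 × 10⁻³⁴ / 4.134 × 10⁻¹⁸ = 1.60 × 10⁻¹⁶ m.

λ = 1.60 × 10⁻¹⁶ m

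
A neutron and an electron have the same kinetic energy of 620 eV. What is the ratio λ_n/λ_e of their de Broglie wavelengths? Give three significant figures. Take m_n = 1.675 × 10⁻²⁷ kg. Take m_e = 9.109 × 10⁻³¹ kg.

λ_n/λ_e = 0.0233

At fixed KE, p = √(2mKE) so λ = h/p ∝ 1/√m.
λ_n/λ_e = √(m_e/m_n) = √(9.109 × 10⁻³¹/1.675 × 10⁻²⁷) = √(5.438 × 10⁻⁴) = 0.0233.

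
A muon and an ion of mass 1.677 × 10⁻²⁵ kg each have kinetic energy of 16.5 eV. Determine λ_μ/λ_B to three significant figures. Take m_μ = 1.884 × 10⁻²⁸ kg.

At fixed KE, p = √(2mKE) so λ = h/p ∝ 1/√m.
λ_μ/λ_B = √(m_B/m_μ) = √(1.677 × 10⁻²⁵/1.884 × 10⁻²⁸) = √(890.1) = 29.8.

λ_μ/λ_B = 29.8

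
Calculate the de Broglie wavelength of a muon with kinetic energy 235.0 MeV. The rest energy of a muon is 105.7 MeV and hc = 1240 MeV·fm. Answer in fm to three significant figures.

λ = 3.83 fm

Total energy E = KE + m₀c² = 235.0 + 105.7 = 340.7 MeV.
(pc)² = E² − (m₀c²)² = (340.7)² − (105.7)² = 1.049 × 10⁵ MeV², so pc = 323.9 MeV.
λ = hc/(pc) = 1240 MeV·fm / 323.9 MeV = 3.83 fm.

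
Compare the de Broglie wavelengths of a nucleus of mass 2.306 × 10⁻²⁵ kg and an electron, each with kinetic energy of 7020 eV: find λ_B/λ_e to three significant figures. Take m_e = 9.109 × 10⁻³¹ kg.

At fixed KE, p = √(2mKE) so λ = h/p ∝ 1/√m.
λ_B/λ_e = √(m_e/m_B) = √(9.109 × 10⁻³¹/2.306 × 10⁻²⁵) = √(3.950 × 10⁻⁶) = 1.99 × 10⁻³.

λ_B/λ_e = 1.99 × 10⁻³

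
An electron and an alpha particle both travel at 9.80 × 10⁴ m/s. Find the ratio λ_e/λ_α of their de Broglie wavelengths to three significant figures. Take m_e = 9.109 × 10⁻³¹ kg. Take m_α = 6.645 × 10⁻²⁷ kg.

λ_e/λ_α = 7290

At fixed v, p = mv so λ = h/(mv) ∝ 1/m.
λ_e/λ_α = m_α/m_e = 6.645 × 10⁻²⁷/9.109 × 10⁻³¹ = 7290.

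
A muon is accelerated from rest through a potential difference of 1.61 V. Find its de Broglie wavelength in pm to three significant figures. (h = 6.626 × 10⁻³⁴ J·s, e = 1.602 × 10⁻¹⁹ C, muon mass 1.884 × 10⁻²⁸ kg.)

λ = 67.2 pm

KE = eV = 1.602 × 10⁻¹⁹ × 1.610 = 2.579 × 10⁻¹⁹ J.
p = √(2mKE) = √(2 × 1.884 × 10⁻²⁸ × 2.579 × 10⁻¹⁹) = 9.858 × 10⁻²⁴ kg·m/s.
λ = h/p = 6.626 × 10⁻³⁴ / 9.858 × 10⁻²⁴ = 6.72 × 10⁻¹¹ m = 67.2 pm.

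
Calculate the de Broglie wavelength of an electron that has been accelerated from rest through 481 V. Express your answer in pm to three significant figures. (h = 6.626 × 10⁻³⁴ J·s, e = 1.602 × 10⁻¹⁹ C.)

λ = 55.9 pm

KE = eV = 1.602 × 10⁻¹⁹ × 481.0 = 7.706 × 10⁻¹⁷ J.
p = √(2mKE) = √(2 × 9.109 × 10⁻³¹ × 7.706 × 10⁻¹⁷) = 1.185 × 10⁻²³ kg·m/s.
λ = h/p = 6.626 × 10⁻³⁴ / 1.185 × 10⁻²³ = 5.59 × 10⁻¹¹ m = 55.9 pm.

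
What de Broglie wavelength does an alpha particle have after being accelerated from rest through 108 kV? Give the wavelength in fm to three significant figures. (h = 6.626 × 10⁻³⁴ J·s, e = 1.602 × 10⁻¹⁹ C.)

λ = 30.9 fm

KE = 2eV = 2 × 1.602 × 10⁻¹⁹ × 1.080 × 10⁵ = 3.460 × 10⁻¹⁴ J.
p = √(2mKE) = √(2 × 6.645 × 10⁻²⁷ × 3.460 × 10⁻¹⁴) = 2.144 × 10⁻²⁰ kg·m/s.
λ = h/p = 6.626 × 10⁻³⁴ / 2.144 × 10⁻²⁰ = 3.09 × 10⁻¹⁴ m = 30.9 fm.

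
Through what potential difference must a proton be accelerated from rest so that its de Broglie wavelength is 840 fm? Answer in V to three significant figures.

V = 1160 V

p = h/λ = 6.626 × 10⁻³⁴ / 8.400 × 10⁻¹³ = 7.888 × 10⁻²² kg·m/s.
KE = p²/(2m) = 1.860 × 10⁻¹⁶ J.
V = KE/e = 1.860 × 10⁻¹⁶ / (1.602 × 10⁻¹⁹) = 1160 V.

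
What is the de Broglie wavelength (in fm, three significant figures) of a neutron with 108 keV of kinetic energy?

λ = 87.0 fm

KE = 108 keV = 1.730 × 10⁻¹⁴ J.
p = √(2mKE) = √(2 × 1.675 × 10⁻²⁷ × 1.730 × 10⁻¹⁴) = 7.613 × 10⁻²¹ kg·m/s.
λ = h/p = 6.626 × 10⁻³⁴ / 7.613 × 10⁻²¹ = 8.70 × 10⁻¹⁴ m = 87.0 fm.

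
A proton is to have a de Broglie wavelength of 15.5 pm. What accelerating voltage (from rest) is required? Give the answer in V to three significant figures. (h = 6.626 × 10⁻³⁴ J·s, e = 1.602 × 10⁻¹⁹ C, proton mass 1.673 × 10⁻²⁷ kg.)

V = 3.41 V

p = h/λ = 6.626 × 10⁻³⁴ / 1.550 × 10⁻¹¹ = 4.275 × 10⁻²³ kg·m/s.
KE = p²/(2m) = 5.462 × 10⁻¹⁹ J.
V = KE/e = 5.462 × 10⁻¹⁹ / (1.602 × 10⁻¹⁹) = 3.41 V.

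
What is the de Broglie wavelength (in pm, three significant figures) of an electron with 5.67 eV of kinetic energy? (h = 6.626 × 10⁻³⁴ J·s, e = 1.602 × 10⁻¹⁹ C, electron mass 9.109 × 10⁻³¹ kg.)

λ = 515 pm

KE = 5.67 eV = 9.083 × 10⁻¹⁹ J.
p = √(2mKE) = √(2 × 9.109 × 10⁻³¹ × 9.083 × 10⁻¹⁹) = 1.286 × 10⁻²⁴ kg·m/s.
λ = h/p = 6.626 × 10⁻³⁴ / 1.286 × 10⁻²⁴ = 5.15 × 10⁻¹⁰ m = 515 pm.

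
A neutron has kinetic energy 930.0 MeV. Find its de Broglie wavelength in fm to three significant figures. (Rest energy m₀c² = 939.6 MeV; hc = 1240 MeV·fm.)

Total energy E = KE + m₀c² = 930.0 + 939.6 = 1869.6 MeV.
(pc)² = E² − (m₀c²)² = (1869.6)² − (939.6)² = 2.613 × 10⁶ MeV², so pc = 1616 MeV.
λ = hc/(pc) = 1240 MeV·fm / 1616 MeV = 0.767 fm.

λ = 0.767 fm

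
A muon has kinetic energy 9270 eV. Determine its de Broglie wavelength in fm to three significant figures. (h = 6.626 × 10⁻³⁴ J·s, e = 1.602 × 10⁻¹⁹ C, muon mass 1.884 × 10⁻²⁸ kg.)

KE = 9270 eV = 1.485 × 10⁻¹⁵ J.
p = √(2mKE) = √(2 × 1.884 × 10⁻²⁸ × 1.485 × 10⁻¹⁵) = 7.480 × 10⁻²² kg·m/s.
λ = h/p = 6.626 × 10⁻³⁴ / 7.480 × 10⁻²² = 8.86 × 10⁻¹³ m = 886 fm.

λ = 886 fm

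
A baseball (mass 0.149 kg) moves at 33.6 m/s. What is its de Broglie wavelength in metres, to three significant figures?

p = mv = 0.149 × 33.6 = 5.006 kg·m/s.
λ = h/p = 6.626 × 10⁻³⁴ / 5.006 = 1.32 × 10⁻³⁴ m.

λ = 1.32 × 10⁻³⁴ m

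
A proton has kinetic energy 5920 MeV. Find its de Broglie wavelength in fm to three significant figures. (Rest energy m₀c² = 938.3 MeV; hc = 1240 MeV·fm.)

Total energy E = KE + m₀c² = 5920 + 938.3 = 6858.3 MeV.
(pc)² = E² − (m₀c²)² = (6858.3)² − (938.3)² = 4.616 × 10⁷ MeV², so pc = 6794 MeV.
λ = hc/(pc) = 1240 MeV·fm / 6794 MeV = 0.183 fm.

λ = 0.183 fm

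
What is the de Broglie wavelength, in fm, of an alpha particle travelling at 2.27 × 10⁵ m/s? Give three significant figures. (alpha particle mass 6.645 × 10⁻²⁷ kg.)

p = mv = 6.645 × 10⁻²⁷ × 2.27 × 10⁵ = 1.508 × 10⁻²¹ kg·m/s.
λ = h/p = 6.626 × 10⁻³⁴ / 1.508 × 10⁻²¹ = 4.39 × 10⁻¹³ m = 439 fm.

λ = 439 fm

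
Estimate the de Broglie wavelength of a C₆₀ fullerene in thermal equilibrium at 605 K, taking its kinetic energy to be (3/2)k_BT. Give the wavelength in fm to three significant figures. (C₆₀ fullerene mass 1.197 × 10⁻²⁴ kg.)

KE = (3/2)k_BT = 1.5 × 1.381 × 10⁻²³ × 605 = 1.253 × 10⁻²⁰ J.
p = √(2mKE) = √(2 × 1.197 × 10⁻²⁴ × 1.253 × 10⁻²⁰) = 1.732 × 10⁻²² kg·m/s.
λ = h/p = 3.83 × 10⁻¹² m = 3830 fm.

λ = 3830 fm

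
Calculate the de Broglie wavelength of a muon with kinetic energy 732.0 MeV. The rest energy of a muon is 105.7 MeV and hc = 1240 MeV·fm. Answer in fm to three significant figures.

Total energy E = KE + m₀c² = 732.0 + 105.7 = 837.7 MeV.
(pc)² = E² − (m₀c²)² = (837.7)² − (105.7)² = 6.906 × 10⁵ MeV², so pc = 831.0 MeV.
λ = hc/(pc) = 1240 MeV·fm / 831.0 MeV = 1.49 fm.

λ = 1.49 fm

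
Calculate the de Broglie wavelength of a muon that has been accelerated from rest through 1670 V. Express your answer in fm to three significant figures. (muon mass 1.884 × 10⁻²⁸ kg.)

KE = eV = 1.602 × 10⁻¹⁹ × 1670 = 2.675 × 10⁻¹⁶ J.
p = √(2mKE) = √(2 × 1.884 × 10⁻²⁸ × 2.675 × 10⁻¹⁶) = 3.175 × 10⁻²² kg·m/s.
λ = h/p = 6.626 × 10⁻³⁴ / 3.175 × 10⁻²² = 2.09 × 10⁻¹² m = 2090 fm.

λ = 2090 fm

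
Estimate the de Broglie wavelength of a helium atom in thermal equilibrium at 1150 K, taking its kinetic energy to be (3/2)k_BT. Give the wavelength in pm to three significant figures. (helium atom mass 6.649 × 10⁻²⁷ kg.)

KE = (3/2)k_BT = 1.5 × 1.381 × 10⁻²³ × 1150 = 2.382 × 10⁻²⁰ J.
p = √(2mKE) = √(2 × 6.649 × 10⁻²⁷ × 2.382 × 10⁻²⁰) = 1.780 × 10⁻²³ kg·m/s.
λ = h/p = 3.72 × 10⁻¹¹ m = 37.2 pm.

λ = 37.2 pm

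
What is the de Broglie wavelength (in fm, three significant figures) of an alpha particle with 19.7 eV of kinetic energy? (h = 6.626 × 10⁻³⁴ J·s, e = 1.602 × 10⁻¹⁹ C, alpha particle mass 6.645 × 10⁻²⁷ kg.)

λ = 3240 fm

KE = 19.7 eV = 3.156 × 10⁻¹⁸ J.
p = √(2mKE) = √(2 × 6.645 × 10⁻²⁷ × 3.156 × 10⁻¹⁸) = 2.048 × 10⁻²² kg·m/s.
λ = h/p = 6.626 × 10⁻³⁴ / 2.048 × 10⁻²² = 3.24 × 10⁻¹² m = 3240 fm.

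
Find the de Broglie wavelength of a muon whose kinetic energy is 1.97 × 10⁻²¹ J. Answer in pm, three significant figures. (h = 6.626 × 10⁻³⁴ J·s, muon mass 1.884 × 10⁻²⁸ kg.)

λ = 769 pm

p = √(2mKE) = √(2 × 1.884 × 10⁻²⁸ × 1.970 × 10⁻²¹) = 8.616 × 10⁻²⁵ kg·m/s.
λ = h/p = 6.626 × 10⁻³⁴ / 8.616 × 10⁻²⁵ = 7.69 × 10⁻¹⁰ m = 769 pm.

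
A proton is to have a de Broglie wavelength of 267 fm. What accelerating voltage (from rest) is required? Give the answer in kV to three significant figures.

p = h/λ = 6.626 × 10⁻³⁴ / 2.670 × 10⁻¹³ = 2.482 × 10⁻²¹ kg·m/s.
KE = p²/(2m) = 1.841 × 10⁻¹⁵ J.
V = KE/e = 1.841 × 10⁻¹⁵ / (1.602 × 10⁻¹⁹) = 11.5 kV.

V = 11.5 kV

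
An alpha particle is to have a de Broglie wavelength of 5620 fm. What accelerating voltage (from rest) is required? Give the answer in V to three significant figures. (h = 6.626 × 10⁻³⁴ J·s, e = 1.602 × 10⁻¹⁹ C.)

V = 3.26 V

p = h/λ = 6.626 × 10⁻³⁴ / 5.620 × 10⁻¹² = 1.179 × 10⁻²² kg·m/s.
KE = p²/(2m) = 1.046 × 10⁻¹⁸ J.
V = KE/2e = 1.046 × 10⁻¹⁸ / (2 × 1.602 × 10⁻¹⁹) = 3.26 V.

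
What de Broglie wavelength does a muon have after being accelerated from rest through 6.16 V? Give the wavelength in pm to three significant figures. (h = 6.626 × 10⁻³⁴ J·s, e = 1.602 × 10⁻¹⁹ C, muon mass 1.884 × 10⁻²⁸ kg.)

λ = 34.4 pm

KE = eV = 1.602 × 10⁻¹⁹ × 6.160 = 9.868 × 10⁻¹⁹ J.
p = √(2mKE) = √(2 × 1.884 × 10⁻²⁸ × 9.868 × 10⁻¹⁹) = 1.928 × 10⁻²³ kg·m/s.
λ = h/p = 6.626 × 10⁻³⁴ / 1.928 × 10⁻²³ = 3.44 × 10⁻¹¹ m = 34.4 pm.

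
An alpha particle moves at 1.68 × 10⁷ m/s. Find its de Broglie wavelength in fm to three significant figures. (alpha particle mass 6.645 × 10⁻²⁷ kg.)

λ = 5.94 fm

p = mv = 6.645 × 10⁻²⁷ × 1.68 × 10⁷ = 1.116 × 10⁻¹⁹ kg·m/s.
λ = h/p = 6.626 × 10⁻³⁴ / 1.116 × 10⁻¹⁹ = 5.94 × 10⁻¹⁵ m = 5.94 fm.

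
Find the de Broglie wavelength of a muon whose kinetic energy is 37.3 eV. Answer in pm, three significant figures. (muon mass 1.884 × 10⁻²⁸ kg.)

λ = 14.0 pm

KE = 37.3 eV = 5.975 × 10⁻¹⁸ J.
p = √(2mKE) = √(2 × 1.884 × 10⁻²⁸ × 5.975 × 10⁻¹⁸) = 4.745 × 10⁻²³ kg·m/s.
λ = h/p = 6.626 × 10⁻³⁴ / 4.745 × 10⁻²³ = 1.40 × 10⁻¹¹ m = 14.0 pm.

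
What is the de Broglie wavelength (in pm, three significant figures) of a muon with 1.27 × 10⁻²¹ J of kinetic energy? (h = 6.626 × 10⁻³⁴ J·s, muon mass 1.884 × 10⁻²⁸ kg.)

p = √(2mKE) = √(2 × 1.884 × 10⁻²⁸ × 1.270 × 10⁻²¹) = 6.918 × 10⁻²⁵ kg·m/s.
λ = h/p = 6.626 × 10⁻³⁴ / 6.918 × 10⁻²⁵ = 9.58 × 10⁻¹⁰ m = 958 pm.

λ = 958 pm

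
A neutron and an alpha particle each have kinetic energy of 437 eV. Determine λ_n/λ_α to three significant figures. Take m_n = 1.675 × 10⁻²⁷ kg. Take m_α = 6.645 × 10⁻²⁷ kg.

λ_n/λ_α = 1.99

At fixed KE, p = √(2mKE) so λ = h/p ∝ 1/√m.
λ_n/λ_α = √(m_α/m_n) = √(6.645 × 10⁻²⁷/1.675 × 10⁻²⁷) = √(3.967) = 1.99.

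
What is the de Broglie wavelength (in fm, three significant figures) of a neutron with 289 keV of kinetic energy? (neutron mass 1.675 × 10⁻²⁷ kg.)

KE = 289 keV = 4.630 × 10⁻¹⁴ J.
p = √(2mKE) = √(2 × 1.675 × 10⁻²⁷ × 4.630 × 10⁻¹⁴) = 1.245 × 10⁻²⁰ kg·m/s.
λ = h/p = 6.626 × 10⁻³⁴ / 1.245 × 10⁻²⁰ = 5.32 × 10⁻¹⁴ m = 53.2 fm.

λ = 53.2 fm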